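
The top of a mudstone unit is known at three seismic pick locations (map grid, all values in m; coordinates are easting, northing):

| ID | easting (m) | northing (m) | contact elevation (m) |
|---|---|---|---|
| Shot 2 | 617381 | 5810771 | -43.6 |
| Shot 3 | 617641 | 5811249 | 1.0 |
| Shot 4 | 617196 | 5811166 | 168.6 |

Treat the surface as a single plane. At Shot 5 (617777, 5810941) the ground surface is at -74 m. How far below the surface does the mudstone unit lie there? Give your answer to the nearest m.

Two edge vectors: Shot 2→Shot 3 = (260, 478, 44.6), Shot 2→Shot 4 = (-185, 395, 212.2).
Normal n = (Shot 2→Shot 3) × (Shot 2→Shot 4) = (83814.6, -63423, 191130).
So ∂z/∂easting = −n_x/n_z = −0.43852143 and ∂z/∂northing = −n_y/n_z = 0.33183174.
Intercept c from Shot 2: -43.6 + 270734.80 − 1928198.24 = −1657507.04.
At (617777, 5810941): z_contact = −270908.5 + 1928254.6 − 1657507.04 = -160.8 m.
Depth below ground = -74 − (-160.8) = 87 m.

87 m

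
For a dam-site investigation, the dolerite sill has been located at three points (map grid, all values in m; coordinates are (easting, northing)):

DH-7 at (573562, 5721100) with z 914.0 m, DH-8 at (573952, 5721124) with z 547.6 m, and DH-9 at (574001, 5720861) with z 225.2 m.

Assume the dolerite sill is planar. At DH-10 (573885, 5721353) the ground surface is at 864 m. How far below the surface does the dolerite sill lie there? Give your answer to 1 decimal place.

Let the plane be z = a·E + b·N + c.
DH-8−DH-7: 390a + 24b = −366.4;  DH-9−DH-7: 439a − 239b = −688.8.
Solving gives a = −1.003419891, b = 1.038906560.
Then c = 914 − a·573562 − b·5721100 = −5367250.80.
At (573885, 5721353): z_contact = −575847.62 + 5943951.17 − 5367250.80 = 852.74 m.
Depth below ground = 864 − 852.74 = 11.3 m.

11.3 m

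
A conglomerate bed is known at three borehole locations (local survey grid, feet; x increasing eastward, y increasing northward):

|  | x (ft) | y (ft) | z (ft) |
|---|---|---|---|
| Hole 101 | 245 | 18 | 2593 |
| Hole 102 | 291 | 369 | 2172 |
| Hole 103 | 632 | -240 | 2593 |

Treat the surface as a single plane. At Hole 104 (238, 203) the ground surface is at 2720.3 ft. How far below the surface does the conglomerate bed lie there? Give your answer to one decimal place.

Two edge vectors: Hole 101→Hole 102 = (46, 351, -421), Hole 101→Hole 103 = (387, -258, 0).
Normal n = (Hole 101→Hole 102) × (Hole 101→Hole 103) = (-108618, -162927, -147705).
So ∂z/∂x = −n_x/n_z = −0.73537 and ∂z/∂y = −n_y/n_z = −1.10306.
Intercept c from Hole 101: 2593 + 180.17 + 19.86 = 2793.02.
At (238, 203): z_contact = −175.02 − 223.92 + 2793.02 = 2394.08 ft.
Depth below ground = 2720.3 − 2394.08 = 326.2 ft.

326.2 ft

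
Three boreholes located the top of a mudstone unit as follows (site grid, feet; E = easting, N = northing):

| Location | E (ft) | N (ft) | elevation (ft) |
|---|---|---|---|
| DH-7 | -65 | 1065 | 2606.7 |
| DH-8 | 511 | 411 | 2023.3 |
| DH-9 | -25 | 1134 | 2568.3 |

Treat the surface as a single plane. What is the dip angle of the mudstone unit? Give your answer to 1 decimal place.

44.8°

Two edge vectors: DH-7→DH-8 = (576, -654, -583.4), DH-7→DH-9 = (40, 69, -38.4).
Normal n = (DH-7→DH-8) × (DH-7→DH-9) = (65368.2, -1217.6, 65904).
So ∂z/∂E = −n_x/n_z = −0.99187 and ∂z/∂N = −n_y/n_z = 0.01848.
Gradient magnitude |∇z| = √(a² + b²) = √(0.98381 + 0.00034) = 0.99204.
True dip = arctan(0.99204) = 44.8°, dipping toward E (azimuth ≈ 091°).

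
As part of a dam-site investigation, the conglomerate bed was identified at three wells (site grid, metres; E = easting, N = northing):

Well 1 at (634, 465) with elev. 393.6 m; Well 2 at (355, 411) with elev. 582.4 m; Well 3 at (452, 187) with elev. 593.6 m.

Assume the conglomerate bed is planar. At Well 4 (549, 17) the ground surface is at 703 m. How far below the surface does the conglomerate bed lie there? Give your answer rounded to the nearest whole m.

Two edge vectors: Well 1→Well 2 = (-279, -54, 188.8), Well 1→Well 3 = (-182, -278, 200).
Normal n = (Well 1→Well 2) × (Well 1→Well 3) = (41686.4, 21438.4, 67734).
So ∂z/∂E = −n_x/n_z = −0.61544 and ∂z/∂N = −n_y/n_z = −0.31651.
Intercept c from Well 1: 393.6 + 390.19 + 147.18 = 930.97.
At (549, 17): z_contact = −337.9 − 5.4 + 930.97 = 587.7 m.
Depth below ground = 703 − 587.7 = 115 m.

115 m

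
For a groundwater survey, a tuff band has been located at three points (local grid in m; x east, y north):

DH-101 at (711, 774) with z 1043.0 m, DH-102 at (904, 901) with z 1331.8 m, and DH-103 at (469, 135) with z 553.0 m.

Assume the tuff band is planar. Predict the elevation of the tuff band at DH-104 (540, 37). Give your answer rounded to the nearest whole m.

Let the plane be z = a·x + b·y + c.
DH-102−DH-101: 193a + 127b = 288.8;  DH-103−DH-101: −242a − 639b = −490.
Solving gives a = 1.32098, b = 0.26655.
Then c = 1043 − a·711 − b·774 = −102.52.
At (540, 37): z = 713.3 + 9.9 − 102.52 = 620.7 m.

621 m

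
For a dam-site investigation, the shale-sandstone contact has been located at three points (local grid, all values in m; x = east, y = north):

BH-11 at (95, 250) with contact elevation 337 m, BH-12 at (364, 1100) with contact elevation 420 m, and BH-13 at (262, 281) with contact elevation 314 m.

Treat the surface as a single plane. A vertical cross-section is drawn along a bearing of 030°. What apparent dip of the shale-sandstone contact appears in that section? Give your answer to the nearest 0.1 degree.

2.7°

Let the plane be z = a·x + b·y + c.
BH-12−BH-11: 269a + 850b = 83;  BH-13−BH-11: 167a + 31b = −23.
Solving gives a = −0.16558, b = 0.15005.
Unit vector along 030° is (sin 30°, cos 30°) = (0.5000, 0.8660).
Slope in that direction = a·(0.5000) + b·(0.8660) = 0.04716.
Apparent dip = arctan|0.04716| = 2.7° (true dip is 12.6°, so apparent ≤ true as expected).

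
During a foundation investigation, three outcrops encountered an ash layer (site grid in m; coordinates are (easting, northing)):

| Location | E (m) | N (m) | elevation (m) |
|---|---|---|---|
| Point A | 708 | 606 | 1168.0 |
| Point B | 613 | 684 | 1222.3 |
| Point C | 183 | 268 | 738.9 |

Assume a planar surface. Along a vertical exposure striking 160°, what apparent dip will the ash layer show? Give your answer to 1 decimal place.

Two edge vectors: Point A→Point B = (-95, 78, 54.3), Point A→Point C = (-525, -338, -429.1).
Normal n = (Point A→Point B) × (Point A→Point C) = (-15116.4, -69272, 73060).
So ∂z/∂E = −n_x/n_z = 0.20690 and ∂z/∂N = −n_y/n_z = 0.94815.
Unit vector along 160° is (sin 160°, cos 160°) = (0.3420, -0.9397).
Slope in that direction = a·(0.3420) + b·(-0.9397) = −0.82021.
Apparent dip = arctan|0.82021| = 39.4° (true dip is 44.1°, so apparent ≤ true as expected).

39.4°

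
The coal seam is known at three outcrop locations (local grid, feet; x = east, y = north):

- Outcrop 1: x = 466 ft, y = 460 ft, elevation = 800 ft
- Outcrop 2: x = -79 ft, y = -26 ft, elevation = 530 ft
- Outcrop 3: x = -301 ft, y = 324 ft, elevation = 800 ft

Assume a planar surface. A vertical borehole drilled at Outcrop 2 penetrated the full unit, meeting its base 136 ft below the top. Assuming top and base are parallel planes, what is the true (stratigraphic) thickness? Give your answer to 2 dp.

Let the plane be z = a·x + b·y + c.
Outcrop 2−Outcrop 1: −545a − 486b = −270;  Outcrop 3−Outcrop 1: −767a − 136b = 0.
Solving gives a = −0.12296, b = 0.69344.
|∇z| = √(a²+b²) = 0.70426, so dip δ = arctan(0.70426) = 35.16°.
True thickness = vertical thickness × cos δ = 136 × cos 35.16° = 111.19 ft.

111.19 ft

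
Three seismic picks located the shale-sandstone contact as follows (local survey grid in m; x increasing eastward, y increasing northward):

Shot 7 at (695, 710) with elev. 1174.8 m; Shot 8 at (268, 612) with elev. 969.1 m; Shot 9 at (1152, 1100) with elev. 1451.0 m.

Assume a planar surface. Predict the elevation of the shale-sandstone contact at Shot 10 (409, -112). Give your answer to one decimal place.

Two edge vectors: Shot 7→Shot 8 = (-427, -98, -205.7), Shot 7→Shot 9 = (457, 390, 276.2).
Normal n = (Shot 7→Shot 8) × (Shot 7→Shot 9) = (53155.4, 23932.5, -121744).
So ∂z/∂x = −n_x/n_z = 0.436616 and ∂z/∂y = −n_y/n_z = 0.196581.
Intercept c from Shot 7: 1174.8 − 303.45 − 139.57 = 731.78.
At (409, -112): z = 178.6 − 22.0 + 731.78 = 888.3 m.

888.3 m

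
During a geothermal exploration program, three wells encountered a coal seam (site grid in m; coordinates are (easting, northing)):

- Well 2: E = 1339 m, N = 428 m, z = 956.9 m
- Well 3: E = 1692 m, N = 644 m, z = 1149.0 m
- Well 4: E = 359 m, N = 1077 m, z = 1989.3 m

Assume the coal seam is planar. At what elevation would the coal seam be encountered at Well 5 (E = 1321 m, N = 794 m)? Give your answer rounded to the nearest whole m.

Two edge vectors: Well 2→Well 3 = (353, 216, 192.1), Well 2→Well 4 = (-980, 649, 1032.4).
Normal n = (Well 2→Well 3) × (Well 2→Well 4) = (98325.5, -552695.2, 440777).
So ∂z/∂E = −n_x/n_z = −0.22307 and ∂z/∂N = −n_y/n_z = 1.25391.
Intercept c from Well 2: 956.9 + 298.69 − 536.67 = 718.92.
At (1321, 794): z = −294.7 + 995.6 + 718.92 = 1419.8 m.

1420 m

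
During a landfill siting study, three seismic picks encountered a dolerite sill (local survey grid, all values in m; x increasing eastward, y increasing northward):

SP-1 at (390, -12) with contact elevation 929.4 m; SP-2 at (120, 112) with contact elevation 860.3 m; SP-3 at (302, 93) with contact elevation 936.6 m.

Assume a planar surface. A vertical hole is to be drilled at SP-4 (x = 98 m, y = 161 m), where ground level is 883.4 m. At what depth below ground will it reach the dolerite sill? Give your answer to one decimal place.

10.8 m

Let the plane be z = a·x + b·y + c.
SP-2−SP-1: −270a + 124b = −69.1;  SP-3−SP-1: −88a + 105b = 7.2.
Solving gives a = 0.46727, b = 0.46019.
Then c = 929.4 − a·390 − b·-12 = 752.69.
At (98, 161): z_contact = 45.79 + 74.09 + 752.69 = 872.57 m.
Depth below ground = 883.4 − 872.57 = 10.8 m.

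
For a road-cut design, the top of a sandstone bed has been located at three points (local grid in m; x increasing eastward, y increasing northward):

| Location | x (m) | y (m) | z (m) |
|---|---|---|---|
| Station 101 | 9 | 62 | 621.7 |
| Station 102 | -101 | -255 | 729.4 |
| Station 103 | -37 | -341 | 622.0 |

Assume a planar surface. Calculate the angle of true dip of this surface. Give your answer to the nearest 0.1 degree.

Let the plane be z = a·x + b·y + c.
Station 102−Station 101: −110a − 317b = 107.7;  Station 103−Station 101: −46a − 403b = 0.3.
Solving gives a = −1.45583, b = 0.16543.
Gradient magnitude |∇z| = √(a² + b²) = √(2.11944 + 0.02737) = 1.46520.
True dip = arctan(1.46520) = 55.7°, dipping toward E (azimuth ≈ 096°).

55.7°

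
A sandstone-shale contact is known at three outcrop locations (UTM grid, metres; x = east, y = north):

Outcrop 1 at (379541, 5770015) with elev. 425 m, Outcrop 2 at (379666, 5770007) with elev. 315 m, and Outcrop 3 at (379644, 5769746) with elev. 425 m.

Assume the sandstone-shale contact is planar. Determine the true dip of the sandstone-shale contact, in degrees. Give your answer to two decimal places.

Let the plane be z = a·x + b·y + c.
Outcrop 2−Outcrop 1: 125a − 8b = −110;  Outcrop 3−Outcrop 1: 103a − 269b = 0.
Solving gives a = −0.90211, b = −0.34542.
Gradient magnitude |∇z| = √(a² + b²) = √(0.81380 + 0.11931) = 0.96598.
True dip = arctan(0.96598) = 44.01°, dipping toward ENE (azimuth ≈ 069°).

44.01°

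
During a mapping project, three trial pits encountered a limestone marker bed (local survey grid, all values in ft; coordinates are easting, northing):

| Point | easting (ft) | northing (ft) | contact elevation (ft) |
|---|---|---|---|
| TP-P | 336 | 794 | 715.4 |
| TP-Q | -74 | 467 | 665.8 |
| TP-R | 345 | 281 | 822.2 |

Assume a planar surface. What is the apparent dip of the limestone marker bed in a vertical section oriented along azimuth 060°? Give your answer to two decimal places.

Let the plane be z = a·easting + b·northing + c.
TP-Q−TP-P: −410a − 327b = −49.6;  TP-R−TP-P: 9a − 513b = 106.8.
Solving gives a = 0.28306, b = −0.20322.
Unit vector along 060° is (sin 60°, cos 60°) = (0.8660, 0.5000).
Slope in that direction = a·(0.8660) + b·(0.5000) = 0.14352.
Apparent dip = arctan|0.14352| = 8.17° (true dip is 19.2°, so apparent ≤ true as expected).

8.17°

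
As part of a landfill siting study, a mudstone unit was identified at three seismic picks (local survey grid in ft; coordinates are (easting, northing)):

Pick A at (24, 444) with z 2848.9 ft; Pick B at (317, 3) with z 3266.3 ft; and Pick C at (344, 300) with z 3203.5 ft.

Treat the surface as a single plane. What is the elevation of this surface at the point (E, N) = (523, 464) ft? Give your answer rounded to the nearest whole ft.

3329 ft

Two edge vectors: Pick A→Pick B = (293, -441, 417.4), Pick A→Pick C = (320, -144, 354.6).
Normal n = (Pick A→Pick B) × (Pick A→Pick C) = (-96273, 29670.2, 98928).
So ∂z/∂E = −n_x/n_z = 0.97316 and ∂z/∂N = −n_y/n_z = −0.29992.
Intercept c from Pick A: 2848.9 − 23.36 + 133.16 = 2958.71.
At (523, 464): z = 509.0 − 139.2 + 2958.71 = 3328.5 ft.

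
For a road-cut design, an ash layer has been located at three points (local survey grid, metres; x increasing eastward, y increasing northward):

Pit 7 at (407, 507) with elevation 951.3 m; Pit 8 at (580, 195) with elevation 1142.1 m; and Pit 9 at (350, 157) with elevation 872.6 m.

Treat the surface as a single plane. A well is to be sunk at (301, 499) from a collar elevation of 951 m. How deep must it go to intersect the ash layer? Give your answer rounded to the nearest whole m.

124 m

Two edge vectors: Pit 7→Pit 8 = (173, -312, 190.8), Pit 7→Pit 9 = (-57, -350, -78.7).
Normal n = (Pit 7→Pit 8) × (Pit 7→Pit 9) = (91334.4, 2739.5, -78334).
So ∂z/∂x = −n_x/n_z = 1.16596 and ∂z/∂y = −n_y/n_z = 0.03497.
Intercept c from Pit 7: 951.3 − 474.55 − 17.73 = 459.02.
At (301, 499): z_contact = 351.0 + 17.5 + 459.02 = 827.4 m.
Depth below ground = 951 − 827.4 = 124 m.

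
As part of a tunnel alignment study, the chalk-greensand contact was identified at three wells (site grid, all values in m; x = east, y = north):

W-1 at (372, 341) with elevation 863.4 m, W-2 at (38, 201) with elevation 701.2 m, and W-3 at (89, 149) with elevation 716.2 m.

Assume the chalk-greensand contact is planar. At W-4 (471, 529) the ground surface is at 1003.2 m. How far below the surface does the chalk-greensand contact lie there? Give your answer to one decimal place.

Two edge vectors: W-1→W-2 = (-334, -140, -162.2), W-1→W-3 = (-283, -192, -147.2).
Normal n = (W-1→W-2) × (W-1→W-3) = (-10534.4, -3262.2, 24508).
So ∂z/∂x = −n_x/n_z = 0.42984 and ∂z/∂y = −n_y/n_z = 0.13311.
Intercept c from W-1: 863.4 − 159.90 − 45.39 = 658.11.
At (471, 529): z_contact = 202.45 + 70.41 + 658.11 = 930.98 m.
Depth below ground = 1003.2 − 930.98 = 72.2 m.

72.2 m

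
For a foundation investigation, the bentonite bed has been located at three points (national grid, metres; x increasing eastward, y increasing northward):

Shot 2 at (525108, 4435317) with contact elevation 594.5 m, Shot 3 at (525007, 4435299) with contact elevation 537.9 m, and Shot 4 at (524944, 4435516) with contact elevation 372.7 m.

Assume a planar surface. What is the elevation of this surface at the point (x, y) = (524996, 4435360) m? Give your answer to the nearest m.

Let the plane be z = a·x + b·y + c.
Shot 3−Shot 2: −101a − 18b = −56.6;  Shot 4−Shot 2: −164a + 199b = −221.8.
Solving gives a = 0.66182812, b = −0.56914667.
Then c = 594.5 − a·525108 − b·4435317 = 2177409.18.
At (524996, 4435360): z = 347457.1 − 2524370.4 + 2177409.18 = 495.9 m.

496 m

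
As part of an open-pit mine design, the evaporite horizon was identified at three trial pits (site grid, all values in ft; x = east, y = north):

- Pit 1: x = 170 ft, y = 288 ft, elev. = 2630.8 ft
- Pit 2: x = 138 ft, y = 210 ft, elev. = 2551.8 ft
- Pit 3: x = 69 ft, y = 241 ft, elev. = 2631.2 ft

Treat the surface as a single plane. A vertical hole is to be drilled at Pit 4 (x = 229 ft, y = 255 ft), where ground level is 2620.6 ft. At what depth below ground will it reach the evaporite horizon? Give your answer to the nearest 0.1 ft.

65.8 ft

Let the plane be z = a·x + b·y + c.
Pit 2−Pit 1: −32a − 78b = −79;  Pit 3−Pit 1: −101a − 47b = 0.4.
Solving gives a = −0.58742, b = 1.25381.
Then c = 2630.8 − a·170 − b·288 = 2369.56.
At (229, 255): z_contact = −134.52 + 319.72 + 2369.56 = 2554.77 ft.
Depth below ground = 2620.6 − 2554.77 = 65.8 ft.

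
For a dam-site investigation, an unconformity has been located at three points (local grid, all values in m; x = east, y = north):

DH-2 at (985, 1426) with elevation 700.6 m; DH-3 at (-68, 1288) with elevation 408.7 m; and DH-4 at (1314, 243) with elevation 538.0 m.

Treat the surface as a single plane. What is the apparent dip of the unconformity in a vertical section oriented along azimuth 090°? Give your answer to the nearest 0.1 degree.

Let the plane be z = a·x + b·y + c.
DH-3−DH-2: −1053a − 138b = −291.9;  DH-4−DH-2: 329a − 1183b = −162.6.
Solving gives a = 0.25008, b = 0.20700.
Unit vector along 090° is (sin 90°, cos 90°) = (1.0000, 0.0000).
Slope in that direction = a·(1.0000) + b·(0.0000) = 0.25008.
Apparent dip = arctan|0.25008| = 14.0° (true dip is 18.0°, so apparent ≤ true as expected).

14.0°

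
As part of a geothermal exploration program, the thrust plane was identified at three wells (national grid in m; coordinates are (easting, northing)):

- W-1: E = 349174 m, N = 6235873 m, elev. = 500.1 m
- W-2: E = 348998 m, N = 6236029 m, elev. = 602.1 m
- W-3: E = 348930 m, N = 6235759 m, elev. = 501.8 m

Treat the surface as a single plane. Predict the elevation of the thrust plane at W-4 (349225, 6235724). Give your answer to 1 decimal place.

426.6 m

Two edge vectors: W-1→W-2 = (-176, 156, 102), W-1→W-3 = (-244, -114, 1.7).
Normal n = (W-1→W-2) × (W-1→W-3) = (11893.2, -24588.8, 58128).
So ∂z/∂E = −n_x/n_z = −0.204603633 and ∂z/∂N = −n_y/n_z = 0.423011285.
Intercept c from W-1: 500.1 + 71442.27 − 2637844.65 = −2565902.28.
At (349225, 6235724): z = −71452.7 + 2637781.6 − 2565902.28 = 426.6 m.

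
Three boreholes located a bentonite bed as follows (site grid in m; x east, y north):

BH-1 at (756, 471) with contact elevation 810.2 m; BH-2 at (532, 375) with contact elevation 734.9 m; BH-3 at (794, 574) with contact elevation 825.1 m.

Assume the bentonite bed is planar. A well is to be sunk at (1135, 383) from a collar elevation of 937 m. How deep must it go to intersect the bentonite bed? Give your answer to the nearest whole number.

6 m

Let the plane be z = a·x + b·y + c.
BH-2−BH-1: −224a − 96b = −75.3;  BH-3−BH-1: 38a + 103b = 14.9.
Solving gives a = 0.32565, b = 0.02452.
Then c = 810.2 − a·756 − b·471 = 552.46.
At (1135, 383): z_contact = 369.6 + 9.4 + 552.46 = 931.5 m.
Depth below ground = 937 − 931.5 = 6 m.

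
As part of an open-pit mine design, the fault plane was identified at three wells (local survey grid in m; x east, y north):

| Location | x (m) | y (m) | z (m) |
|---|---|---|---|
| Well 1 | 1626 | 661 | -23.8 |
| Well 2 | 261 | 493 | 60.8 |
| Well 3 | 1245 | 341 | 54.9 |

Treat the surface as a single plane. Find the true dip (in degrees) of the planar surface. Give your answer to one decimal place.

11.6°

Two edge vectors: Well 1→Well 2 = (-1365, -168, 84.6), Well 1→Well 3 = (-381, -320, 78.7).
Normal n = (Well 1→Well 2) × (Well 1→Well 3) = (13850.4, 75192.9, 372792).
So ∂z/∂x = −n_x/n_z = −0.03715 and ∂z/∂y = −n_y/n_z = −0.20170.
Gradient magnitude |∇z| = √(a² + b²) = √(0.00138 + 0.04068) = 0.20510.
True dip = arctan(0.20510) = 11.6°, dipping toward N (azimuth ≈ 010°).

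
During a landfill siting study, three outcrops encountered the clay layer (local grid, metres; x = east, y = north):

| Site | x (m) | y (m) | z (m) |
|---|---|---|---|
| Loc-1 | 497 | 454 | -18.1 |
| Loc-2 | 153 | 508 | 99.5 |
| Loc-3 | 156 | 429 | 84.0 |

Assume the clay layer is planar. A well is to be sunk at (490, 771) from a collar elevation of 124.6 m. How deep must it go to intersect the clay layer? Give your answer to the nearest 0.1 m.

Let the plane be z = a·x + b·y + c.
Loc-2−Loc-1: −344a + 54b = 117.6;  Loc-3−Loc-1: −341a − 25b = 102.1.
Solving gives a = −0.31293, b = 0.18432.
Then c = -18.1 − a·497 − b·454 = 53.74.
At (490, 771): z_contact = −153.33 + 142.11 + 53.74 = 42.52 m.
Depth below ground = 124.6 − 42.52 = 82.1 m.

82.1 m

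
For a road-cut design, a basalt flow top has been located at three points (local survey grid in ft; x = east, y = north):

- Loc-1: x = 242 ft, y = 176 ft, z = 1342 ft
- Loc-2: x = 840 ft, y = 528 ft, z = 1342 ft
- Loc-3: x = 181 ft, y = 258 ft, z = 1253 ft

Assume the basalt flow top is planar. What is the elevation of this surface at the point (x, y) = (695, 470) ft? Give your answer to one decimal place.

1321.4 ft

Two edge vectors: Loc-1→Loc-2 = (598, 352, 0), Loc-1→Loc-3 = (-61, 82, -89).
Normal n = (Loc-1→Loc-2) × (Loc-1→Loc-3) = (-31328, 53222, 70508).
So ∂z/∂x = −n_x/n_z = 0.44432 and ∂z/∂y = −n_y/n_z = −0.75484.
Intercept c from Loc-1: 1342 − 107.53 + 132.85 = 1367.33.
At (695, 470): z = 308.8 − 354.8 + 1367.33 = 1321.4 ft.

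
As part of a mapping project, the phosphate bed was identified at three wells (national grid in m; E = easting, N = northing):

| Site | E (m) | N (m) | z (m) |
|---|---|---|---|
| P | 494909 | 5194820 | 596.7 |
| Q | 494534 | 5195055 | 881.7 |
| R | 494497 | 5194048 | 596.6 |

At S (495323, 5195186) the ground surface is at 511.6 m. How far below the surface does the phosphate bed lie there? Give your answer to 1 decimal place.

39.4 m

Let the plane be z = a·E + b·N + c.
Q−P: −375a + 235b = 285;  R−P: −412a − 772b = −0.1.
Solving gives a = −0.569467022, b = 0.304041986.
Then c = 596.7 − a·494909 − b·5194820 = −1297012.33.
At (495323, 5195186): z_contact = −282070.11 + 1579554.67 − 1297012.33 = 472.22 m.
Depth below ground = 511.6 − 472.22 = 39.4 m.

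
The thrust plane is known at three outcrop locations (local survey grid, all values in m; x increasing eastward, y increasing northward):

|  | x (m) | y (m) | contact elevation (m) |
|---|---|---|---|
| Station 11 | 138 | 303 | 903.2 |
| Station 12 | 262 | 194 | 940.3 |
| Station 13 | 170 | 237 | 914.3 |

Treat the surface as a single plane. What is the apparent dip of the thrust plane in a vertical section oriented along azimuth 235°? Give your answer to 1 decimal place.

10.9°

Two edge vectors: Station 11→Station 12 = (124, -109, 37.1), Station 11→Station 13 = (32, -66, 11.1).
Normal n = (Station 11→Station 12) × (Station 11→Station 13) = (1238.7, -189.2, -4696).
So ∂z/∂x = −n_x/n_z = 0.26378 and ∂z/∂y = −n_y/n_z = −0.04029.
Unit vector along 235° is (sin 235°, cos 235°) = (-0.8192, -0.5736).
Slope in that direction = a·(-0.8192) + b·(-0.5736) = −0.19296.
Apparent dip = arctan|0.19296| = 10.9° (true dip is 14.9°, so apparent ≤ true as expected).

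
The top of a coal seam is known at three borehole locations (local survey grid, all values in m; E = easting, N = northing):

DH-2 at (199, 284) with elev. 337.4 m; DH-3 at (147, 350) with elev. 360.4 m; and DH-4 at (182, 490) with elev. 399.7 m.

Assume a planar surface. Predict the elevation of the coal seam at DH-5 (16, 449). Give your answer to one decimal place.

398.4 m

Two edge vectors: DH-2→DH-3 = (-52, 66, 23), DH-2→DH-4 = (-17, 206, 62.3).
Normal n = (DH-2→DH-3) × (DH-2→DH-4) = (-626.2, 2848.6, -9590).
So ∂z/∂E = −n_x/n_z = −0.06530 and ∂z/∂N = −n_y/n_z = 0.29704.
Intercept c from DH-2: 337.4 + 12.99 − 84.36 = 266.04.
At (16, 449): z = −1.0 + 133.4 + 266.04 = 398.4 m.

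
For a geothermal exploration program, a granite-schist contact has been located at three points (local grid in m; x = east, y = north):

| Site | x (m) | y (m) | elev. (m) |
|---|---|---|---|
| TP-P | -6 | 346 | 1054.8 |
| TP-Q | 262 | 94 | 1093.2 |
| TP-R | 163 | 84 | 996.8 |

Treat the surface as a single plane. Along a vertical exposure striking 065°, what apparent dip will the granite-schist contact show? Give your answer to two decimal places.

Let the plane be z = a·x + b·y + c.
TP-Q−TP-P: 268a − 252b = 38.4;  TP-R−TP-P: 169a − 262b = −58.
Solving gives a = 0.89318, b = 0.79751.
Unit vector along 065° is (sin 65°, cos 65°) = (0.9063, 0.4226).
Slope in that direction = a·(0.9063) + b·(0.4226) = 1.14654.
Apparent dip = arctan|1.14654| = 48.91° (true dip is 50.1°, so apparent ≤ true as expected).

48.91°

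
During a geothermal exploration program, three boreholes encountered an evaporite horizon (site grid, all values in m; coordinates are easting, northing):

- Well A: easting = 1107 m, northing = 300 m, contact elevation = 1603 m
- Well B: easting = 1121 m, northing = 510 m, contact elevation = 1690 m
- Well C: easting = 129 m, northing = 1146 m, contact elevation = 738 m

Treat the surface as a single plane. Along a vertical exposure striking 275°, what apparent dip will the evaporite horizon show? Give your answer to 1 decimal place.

Two edge vectors: Well A→Well B = (14, 210, 87), Well A→Well C = (-978, 846, -865).
Normal n = (Well A→Well B) × (Well A→Well C) = (-255252, -72976, 217224).
So ∂z/∂easting = −n_x/n_z = 1.17506 and ∂z/∂northing = −n_y/n_z = 0.33595.
Unit vector along 275° is (sin 275°, cos 275°) = (-0.9962, 0.0872).
Slope in that direction = a·(-0.9962) + b·(0.0872) = −1.14131.
Apparent dip = arctan|1.14131| = 48.8° (true dip is 50.7°, so apparent ≤ true as expected).

48.8°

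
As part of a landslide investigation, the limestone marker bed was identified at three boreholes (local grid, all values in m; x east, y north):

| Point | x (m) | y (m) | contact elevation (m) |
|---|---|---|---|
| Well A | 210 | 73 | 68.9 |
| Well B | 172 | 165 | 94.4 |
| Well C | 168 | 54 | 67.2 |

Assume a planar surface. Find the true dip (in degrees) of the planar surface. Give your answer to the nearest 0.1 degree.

14.5°

Let the plane be z = a·x + b·y + c.
Well B−Well A: −38a + 92b = 25.5;  Well C−Well A: −42a − 19b = −1.7.
Solving gives a = −0.07154, b = 0.24762.
Gradient magnitude |∇z| = √(a² + b²) = √(0.00512 + 0.06132) = 0.25775.
True dip = arctan(0.25775) = 14.5°, dipping toward SSE (azimuth ≈ 164°).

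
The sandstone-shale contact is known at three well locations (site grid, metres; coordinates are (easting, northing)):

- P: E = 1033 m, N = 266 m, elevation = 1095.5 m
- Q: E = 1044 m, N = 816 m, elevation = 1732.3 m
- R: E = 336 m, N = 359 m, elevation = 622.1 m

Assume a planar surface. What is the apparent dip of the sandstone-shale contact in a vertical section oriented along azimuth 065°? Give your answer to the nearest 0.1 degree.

Two edge vectors: P→Q = (11, 550, 636.8), P→R = (-697, 93, -473.4).
Normal n = (P→Q) × (P→R) = (-319592.4, -438642.2, 384373).
So ∂z/∂E = −n_x/n_z = 0.83146 and ∂z/∂N = −n_y/n_z = 1.14119.
Unit vector along 065° is (sin 65°, cos 65°) = (0.9063, 0.4226).
Slope in that direction = a·(0.9063) + b·(0.4226) = 1.23585.
Apparent dip = arctan|1.23585| = 51.0° (true dip is 54.7°, so apparent ≤ true as expected).

51.0°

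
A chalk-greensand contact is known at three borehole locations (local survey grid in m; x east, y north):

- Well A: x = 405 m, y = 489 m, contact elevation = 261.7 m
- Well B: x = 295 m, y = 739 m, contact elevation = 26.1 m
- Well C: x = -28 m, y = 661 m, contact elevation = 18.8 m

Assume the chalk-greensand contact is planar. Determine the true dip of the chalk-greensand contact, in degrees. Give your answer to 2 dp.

41.11°

Two edge vectors: Well A→Well B = (-110, 250, -235.6), Well A→Well C = (-433, 172, -242.9).
Normal n = (Well A→Well B) × (Well A→Well C) = (-20201.8, 75295.8, 89330).
So ∂z/∂x = −n_x/n_z = 0.22615 and ∂z/∂y = −n_y/n_z = −0.84289.
Gradient magnitude |∇z| = √(a² + b²) = √(0.05114 + 0.71047) = 0.87271.
True dip = arctan(0.87271) = 41.11°, dipping toward NNW (azimuth ≈ 345°).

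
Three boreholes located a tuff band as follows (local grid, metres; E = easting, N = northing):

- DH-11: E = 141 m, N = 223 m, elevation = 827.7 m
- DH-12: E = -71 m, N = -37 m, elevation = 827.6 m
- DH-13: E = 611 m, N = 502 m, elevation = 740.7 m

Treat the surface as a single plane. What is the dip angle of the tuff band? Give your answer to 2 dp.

Two edge vectors: DH-11→DH-12 = (-212, -260, -0.1), DH-11→DH-13 = (470, 279, -87).
Normal n = (DH-11→DH-12) × (DH-11→DH-13) = (22647.9, -18491, 63052).
So ∂z/∂E = −n_x/n_z = −0.35919 and ∂z/∂N = −n_y/n_z = 0.29327.
Gradient magnitude |∇z| = √(a² + b²) = √(0.12902 + 0.08600) = 0.46371.
True dip = arctan(0.46371) = 24.88°, dipping toward SE (azimuth ≈ 129°).

24.88°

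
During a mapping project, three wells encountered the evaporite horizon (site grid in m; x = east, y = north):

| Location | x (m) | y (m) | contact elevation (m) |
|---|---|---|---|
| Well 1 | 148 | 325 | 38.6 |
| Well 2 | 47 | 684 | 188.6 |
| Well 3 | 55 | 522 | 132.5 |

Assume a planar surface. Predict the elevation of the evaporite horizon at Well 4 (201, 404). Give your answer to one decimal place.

48.4 m

Let the plane be z = a·x + b·y + c.
Well 2−Well 1: −101a + 359b = 150;  Well 3−Well 1: −93a + 197b = 93.9.
Solving gives a = −0.30838, b = 0.33107.
Then c = 38.6 − a·148 − b·325 = −23.36.
At (201, 404): z = −62.0 + 133.8 − 23.36 = 48.4 m.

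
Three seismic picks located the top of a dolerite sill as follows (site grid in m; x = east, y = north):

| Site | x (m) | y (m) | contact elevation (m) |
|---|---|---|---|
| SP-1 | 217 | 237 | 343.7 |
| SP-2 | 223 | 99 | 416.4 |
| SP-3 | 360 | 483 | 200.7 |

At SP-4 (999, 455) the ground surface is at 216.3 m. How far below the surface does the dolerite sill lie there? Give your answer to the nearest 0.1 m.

56.5 m

Two edge vectors: SP-1→SP-2 = (6, -138, 72.7), SP-1→SP-3 = (143, 246, -143).
Normal n = (SP-1→SP-2) × (SP-1→SP-3) = (1849.8, 11254.1, 21210).
So ∂z/∂x = −n_x/n_z = −0.08721 and ∂z/∂y = −n_y/n_z = −0.53060.
Intercept c from SP-1: 343.7 + 18.93 + 125.75 = 488.38.
At (999, 455): z_contact = −87.13 − 241.42 + 488.38 = 159.83 m.
Depth below ground = 216.3 − 159.83 = 56.5 m.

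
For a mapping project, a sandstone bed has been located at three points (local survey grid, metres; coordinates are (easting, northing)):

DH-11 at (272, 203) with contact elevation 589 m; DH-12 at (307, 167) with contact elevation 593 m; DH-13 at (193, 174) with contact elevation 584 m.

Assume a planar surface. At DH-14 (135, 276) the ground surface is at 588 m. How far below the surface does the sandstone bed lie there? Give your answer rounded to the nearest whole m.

Let the plane be z = a·E + b·N + c.
DH-12−DH-11: 35a − 36b = 4;  DH-13−DH-11: −79a − 29b = −5.
Solving gives a = 0.07670, b = −0.03654.
Then c = 589 − a·272 − b·203 = 575.55.
At (135, 276): z_contact = 10.4 − 10.1 + 575.55 = 575.8 m.
Depth below ground = 588 − 575.8 = 12 m.

12 m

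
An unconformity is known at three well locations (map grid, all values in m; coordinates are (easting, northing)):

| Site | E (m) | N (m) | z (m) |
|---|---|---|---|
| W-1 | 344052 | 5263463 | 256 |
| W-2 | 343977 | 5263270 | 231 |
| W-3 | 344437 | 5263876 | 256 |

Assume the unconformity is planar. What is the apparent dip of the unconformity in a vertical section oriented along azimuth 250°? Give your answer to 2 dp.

Two edge vectors: W-1→W-2 = (-75, -193, -25), W-1→W-3 = (385, 413, 0).
Normal n = (W-1→W-2) × (W-1→W-3) = (10325, -9625, 43330).
So ∂z/∂E = −n_x/n_z = −0.23829 and ∂z/∂N = −n_y/n_z = 0.22213.
Unit vector along 250° is (sin 250°, cos 250°) = (-0.9397, -0.3420).
Slope in that direction = a·(-0.9397) + b·(-0.3420) = 0.14794.
Apparent dip = arctan|0.14794| = 8.42° (true dip is 18.0°, so apparent ≤ true as expected).

8.42°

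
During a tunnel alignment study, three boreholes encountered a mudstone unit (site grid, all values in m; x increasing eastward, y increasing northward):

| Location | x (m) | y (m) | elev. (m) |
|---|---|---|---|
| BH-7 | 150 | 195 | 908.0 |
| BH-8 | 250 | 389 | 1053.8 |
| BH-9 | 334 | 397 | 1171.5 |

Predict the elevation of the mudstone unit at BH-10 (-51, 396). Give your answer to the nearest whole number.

633 m

Let the plane be z = a·x + b·y + c.
BH-8−BH-7: 100a + 194b = 145.8;  BH-9−BH-7: 184a + 202b = 263.5.
Solving gives a = 1.39826, b = 0.03080.
Then c = 908 − a·150 − b·195 = 692.26.
At (-51, 396): z = −71.3 + 12.2 + 692.26 = 633.1 m.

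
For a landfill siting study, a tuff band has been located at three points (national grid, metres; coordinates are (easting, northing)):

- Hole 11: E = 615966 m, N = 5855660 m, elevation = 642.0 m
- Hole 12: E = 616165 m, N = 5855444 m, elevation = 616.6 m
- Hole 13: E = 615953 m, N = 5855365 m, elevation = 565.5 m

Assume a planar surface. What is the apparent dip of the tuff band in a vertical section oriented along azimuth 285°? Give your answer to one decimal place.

4.4°

Let the plane be z = a·E + b·N + c.
Hole 12−Hole 11: 199a − 216b = −25.4;  Hole 13−Hole 11: −13a − 295b = −76.5.
Solving gives a = 0.14681, b = 0.25285.
Unit vector along 285° is (sin 285°, cos 285°) = (-0.9659, 0.2588).
Slope in that direction = a·(-0.9659) + b·(0.2588) = −0.07637.
Apparent dip = arctan|0.07637| = 4.4° (true dip is 16.3°, so apparent ≤ true as expected).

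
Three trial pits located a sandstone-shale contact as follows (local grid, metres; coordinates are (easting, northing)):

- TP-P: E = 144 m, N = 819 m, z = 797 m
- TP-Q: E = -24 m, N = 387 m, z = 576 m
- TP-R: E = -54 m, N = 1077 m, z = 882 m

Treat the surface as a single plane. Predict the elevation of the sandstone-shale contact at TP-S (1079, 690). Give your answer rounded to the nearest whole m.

Two edge vectors: TP-P→TP-Q = (-168, -432, -221), TP-P→TP-R = (-198, 258, 85).
Normal n = (TP-P→TP-Q) × (TP-P→TP-R) = (20298, 58038, -128880).
So ∂z/∂E = −n_x/n_z = 0.15750 and ∂z/∂N = −n_y/n_z = 0.45033.
Intercept c from TP-P: 797 − 22.68 − 368.82 = 405.50.
At (1079, 690): z = 169.9 + 310.7 + 405.50 = 886.2 m.

886 m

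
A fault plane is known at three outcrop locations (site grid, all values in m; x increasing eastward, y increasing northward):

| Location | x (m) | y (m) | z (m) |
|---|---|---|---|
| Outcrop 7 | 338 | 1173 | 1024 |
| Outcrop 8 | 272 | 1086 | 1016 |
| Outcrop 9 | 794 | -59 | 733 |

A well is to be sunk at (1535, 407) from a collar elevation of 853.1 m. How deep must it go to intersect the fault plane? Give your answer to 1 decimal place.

126.8 m

Two edge vectors: Outcrop 7→Outcrop 8 = (-66, -87, -8), Outcrop 7→Outcrop 9 = (456, -1232, -291).
Normal n = (Outcrop 7→Outcrop 8) × (Outcrop 7→Outcrop 9) = (15461, -22854, 120984).
So ∂z/∂x = −n_x/n_z = −0.127794 and ∂z/∂y = −n_y/n_z = 0.188901.
Intercept c from Outcrop 7: 1024 + 43.19 − 221.58 = 845.61.
At (1535, 407): z_contact = −196.16 + 76.88 + 845.61 = 726.33 m.
Depth below ground = 853.1 − 726.33 = 126.8 m.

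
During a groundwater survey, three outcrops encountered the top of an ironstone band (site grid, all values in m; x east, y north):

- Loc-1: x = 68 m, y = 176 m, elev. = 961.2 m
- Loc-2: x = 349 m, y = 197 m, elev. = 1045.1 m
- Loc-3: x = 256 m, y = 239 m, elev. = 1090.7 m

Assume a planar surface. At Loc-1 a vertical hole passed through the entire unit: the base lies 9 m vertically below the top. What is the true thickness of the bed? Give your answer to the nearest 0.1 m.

5.0 m

Let the plane be z = a·x + b·y + c.
Loc-2−Loc-1: 281a + 21b = 83.9;  Loc-3−Loc-1: 188a + 63b = 129.5.
Solving gives a = 0.18656, b = 1.49882.
|∇z| = √(a²+b²) = 1.51039, so dip δ = arctan(1.51039) = 56.49°.
True thickness = vertical thickness × cos δ = 9 × cos 56.49° = 5.0 m.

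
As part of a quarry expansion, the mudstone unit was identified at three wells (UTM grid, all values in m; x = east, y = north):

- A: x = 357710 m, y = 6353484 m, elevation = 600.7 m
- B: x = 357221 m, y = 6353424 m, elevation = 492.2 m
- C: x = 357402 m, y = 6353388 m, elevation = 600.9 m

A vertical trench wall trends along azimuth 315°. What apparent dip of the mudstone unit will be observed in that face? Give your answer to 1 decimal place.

Let the plane be z = a·x + b·y + c.
B−A: −489a − 60b = −108.5;  C−A: −308a − 96b = 0.2.
Solving gives a = 0.36636, b = −1.17748.
Unit vector along 315° is (sin 315°, cos 315°) = (-0.7071, 0.7071).
Slope in that direction = a·(-0.7071) + b·(0.7071) = −1.09166.
Apparent dip = arctan|1.09166| = 47.5° (true dip is 51.0°, so apparent ≤ true as expected).

47.5°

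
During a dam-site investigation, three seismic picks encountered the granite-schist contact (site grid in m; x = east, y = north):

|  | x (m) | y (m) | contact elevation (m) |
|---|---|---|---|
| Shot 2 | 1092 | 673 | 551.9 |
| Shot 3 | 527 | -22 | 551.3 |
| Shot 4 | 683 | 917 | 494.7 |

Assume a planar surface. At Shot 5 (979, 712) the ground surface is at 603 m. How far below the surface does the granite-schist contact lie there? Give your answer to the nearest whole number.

Two edge vectors: Shot 2→Shot 3 = (-565, -695, -0.6), Shot 2→Shot 4 = (-409, 244, -57.2).
Normal n = (Shot 2→Shot 3) × (Shot 2→Shot 4) = (39900.4, -32072.6, -422115).
So ∂z/∂x = −n_x/n_z = 0.09452 and ∂z/∂y = −n_y/n_z = −0.07598.
Intercept c from Shot 2: 551.9 − 103.22 + 51.14 = 499.81.
At (979, 712): z_contact = 92.5 − 54.1 + 499.81 = 538.3 m.
Depth below ground = 603 − 538.3 = 65 m.

65 m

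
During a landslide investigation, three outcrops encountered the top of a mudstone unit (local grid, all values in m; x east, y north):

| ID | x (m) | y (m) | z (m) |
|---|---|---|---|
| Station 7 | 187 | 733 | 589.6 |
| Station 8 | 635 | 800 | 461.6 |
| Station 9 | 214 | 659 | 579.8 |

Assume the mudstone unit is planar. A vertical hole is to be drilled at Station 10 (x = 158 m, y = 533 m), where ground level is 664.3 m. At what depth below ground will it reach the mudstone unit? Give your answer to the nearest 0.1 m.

Two edge vectors: Station 7→Station 8 = (448, 67, -128), Station 7→Station 9 = (27, -74, -9.8).
Normal n = (Station 7→Station 8) × (Station 7→Station 9) = (-10128.6, 934.4, -34961).
So ∂z/∂x = −n_x/n_z = −0.28971 and ∂z/∂y = −n_y/n_z = 0.02673.
Intercept c from Station 7: 589.6 + 54.18 − 19.59 = 624.19.
At (158, 533): z_contact = −45.77 + 14.25 + 624.19 = 592.66 m.
Depth below ground = 664.3 − 592.66 = 71.6 m.

71.6 m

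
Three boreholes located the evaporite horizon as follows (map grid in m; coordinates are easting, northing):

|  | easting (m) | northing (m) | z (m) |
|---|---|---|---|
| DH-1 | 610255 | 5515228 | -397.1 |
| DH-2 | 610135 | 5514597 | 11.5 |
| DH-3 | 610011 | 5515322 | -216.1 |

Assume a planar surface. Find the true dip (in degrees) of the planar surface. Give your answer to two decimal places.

Two edge vectors: DH-1→DH-2 = (-120, -631, 408.6), DH-1→DH-3 = (-244, 94, 181).
Normal n = (DH-1→DH-2) × (DH-1→DH-3) = (-152619.4, -77978.4, -165244).
So ∂z/∂easting = −n_x/n_z = −0.92360 and ∂z/∂northing = −n_y/n_z = −0.47190.
Gradient magnitude |∇z| = √(a² + b²) = √(0.85304 + 0.22269) = 1.03717.
True dip = arctan(1.03717) = 46.05°, dipping toward ENE (azimuth ≈ 063°).

46.05°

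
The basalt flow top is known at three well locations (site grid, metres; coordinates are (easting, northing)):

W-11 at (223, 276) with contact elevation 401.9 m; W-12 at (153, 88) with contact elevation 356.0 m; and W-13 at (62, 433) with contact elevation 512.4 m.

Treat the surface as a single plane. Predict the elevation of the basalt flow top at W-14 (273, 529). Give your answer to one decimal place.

Two edge vectors: W-11→W-12 = (-70, -188, -45.9), W-11→W-13 = (-161, 157, 110.5).
Normal n = (W-11→W-12) × (W-11→W-13) = (-13567.7, 15124.9, -41258).
So ∂z/∂E = −n_x/n_z = −0.32885 and ∂z/∂N = −n_y/n_z = 0.36659.
Intercept c from W-11: 401.9 + 73.33 − 101.18 = 374.05.
At (273, 529): z = −89.8 + 193.9 + 374.05 = 478.2 m.

478.2 m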